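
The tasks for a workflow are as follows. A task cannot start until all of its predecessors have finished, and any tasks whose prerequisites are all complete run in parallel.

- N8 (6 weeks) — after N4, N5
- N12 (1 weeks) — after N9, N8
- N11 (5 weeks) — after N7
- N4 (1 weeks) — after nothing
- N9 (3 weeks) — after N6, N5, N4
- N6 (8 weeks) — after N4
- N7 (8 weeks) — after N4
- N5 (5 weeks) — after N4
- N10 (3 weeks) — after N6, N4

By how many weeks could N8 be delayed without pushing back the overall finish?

1

Critical path: N4→N7→N11 = 1+8+5 = 14, so the finish is 14 weeks.
N8 finishes as early as 12 and must finish by 13.
Slack of N8 = 7 − 6 = 1 week.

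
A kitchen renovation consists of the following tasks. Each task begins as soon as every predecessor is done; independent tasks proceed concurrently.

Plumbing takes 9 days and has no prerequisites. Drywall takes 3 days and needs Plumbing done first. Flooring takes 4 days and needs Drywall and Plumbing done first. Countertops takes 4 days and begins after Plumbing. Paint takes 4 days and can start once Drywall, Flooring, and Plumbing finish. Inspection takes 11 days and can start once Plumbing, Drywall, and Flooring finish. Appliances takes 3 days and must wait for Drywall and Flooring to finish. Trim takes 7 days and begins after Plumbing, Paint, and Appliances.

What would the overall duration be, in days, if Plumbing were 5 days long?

The binding path is Plumbing→Drywall→Flooring→Paint→Trim = 9+3+4+4+7 = 27; finish at 27 days.
Plumbing is on the critical path; changing it to 5 makes that path 23 days.
That remains the longest chain; total 23 days.

23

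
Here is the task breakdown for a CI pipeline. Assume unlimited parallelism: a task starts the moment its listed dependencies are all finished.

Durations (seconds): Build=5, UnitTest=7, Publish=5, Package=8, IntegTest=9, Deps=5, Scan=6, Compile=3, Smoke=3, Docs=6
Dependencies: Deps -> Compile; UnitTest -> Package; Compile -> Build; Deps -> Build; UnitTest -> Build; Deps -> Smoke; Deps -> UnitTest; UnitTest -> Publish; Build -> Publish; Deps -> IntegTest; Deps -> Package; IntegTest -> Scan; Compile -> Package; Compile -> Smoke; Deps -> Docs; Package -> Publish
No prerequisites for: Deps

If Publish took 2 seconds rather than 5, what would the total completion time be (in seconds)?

22

Actual critical path: Deps→UnitTest→Package→Publish = 5+7+8+5 = 25 ⇒ 25 seconds.
Publish is on the critical path; changing it to 2 makes that path 22 seconds.
No other chain overtakes it, so the finish is 22 seconds.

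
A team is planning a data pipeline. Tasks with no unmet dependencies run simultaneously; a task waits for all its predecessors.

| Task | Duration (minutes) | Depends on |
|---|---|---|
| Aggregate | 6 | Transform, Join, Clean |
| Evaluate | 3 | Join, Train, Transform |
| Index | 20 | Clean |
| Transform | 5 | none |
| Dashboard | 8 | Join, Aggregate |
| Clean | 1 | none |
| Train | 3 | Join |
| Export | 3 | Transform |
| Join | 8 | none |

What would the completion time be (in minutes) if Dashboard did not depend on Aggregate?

21

Original critical path: Join→Aggregate→Dashboard = 8+6+8 = 22 ⇒ 22 minutes.
Without Aggregate→Dashboard, Dashboard's earliest start moves from 14 to 8.
New critical path: Clean→Index = 1+20 = 21 ⇒ 21 minutes.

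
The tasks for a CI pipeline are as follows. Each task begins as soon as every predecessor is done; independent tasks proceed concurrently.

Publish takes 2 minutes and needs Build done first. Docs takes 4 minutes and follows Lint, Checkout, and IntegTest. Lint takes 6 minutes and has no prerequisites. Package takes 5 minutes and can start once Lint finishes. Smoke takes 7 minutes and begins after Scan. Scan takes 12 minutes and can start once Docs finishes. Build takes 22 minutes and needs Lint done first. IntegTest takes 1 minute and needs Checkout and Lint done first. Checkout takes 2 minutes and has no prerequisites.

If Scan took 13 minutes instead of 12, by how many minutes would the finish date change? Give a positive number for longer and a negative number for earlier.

1

As given, the longest chain is Lint→IntegTest→Docs→Scan→Smoke = 6+1+4+12+7 = 30, so the finish is 30 minutes.
Scan lies on that path, so at 13 minutes the path becomes 31 minutes.
That remains the longest chain; total 31 minutes.
Change in finish: 31 − 30 = +1 minutes.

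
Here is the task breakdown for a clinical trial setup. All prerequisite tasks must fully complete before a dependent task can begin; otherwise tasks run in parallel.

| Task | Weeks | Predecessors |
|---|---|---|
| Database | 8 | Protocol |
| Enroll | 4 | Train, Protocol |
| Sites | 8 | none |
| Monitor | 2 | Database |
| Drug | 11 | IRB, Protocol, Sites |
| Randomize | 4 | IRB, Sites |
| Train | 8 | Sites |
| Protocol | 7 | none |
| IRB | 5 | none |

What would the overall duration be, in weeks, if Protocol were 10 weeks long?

As given, the longest chain is Sites→Train→Enroll = 8+8+4 = 20, so the finish is 20 weeks.
The longest path through Protocol is only 18 weeks, so Protocol has float 2.
The binding chain switches to Protocol→Drug = 10+11 = 21; finish 21 weeks.

21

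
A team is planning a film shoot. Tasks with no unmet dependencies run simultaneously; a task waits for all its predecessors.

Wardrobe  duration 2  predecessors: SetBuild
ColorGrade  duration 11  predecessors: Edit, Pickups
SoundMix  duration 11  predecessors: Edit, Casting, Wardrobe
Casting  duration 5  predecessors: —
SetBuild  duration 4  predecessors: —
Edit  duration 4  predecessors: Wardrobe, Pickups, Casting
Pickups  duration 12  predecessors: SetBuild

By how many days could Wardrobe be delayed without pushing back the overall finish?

10

SetBuild→Pickups→Edit→SoundMix = 4+12+4+11 = 31 sets the makespan at 31 days.
Longest path through Wardrobe: 21 days (earliest finish 6, latest finish 16).
Float = 31 − 21 = 10.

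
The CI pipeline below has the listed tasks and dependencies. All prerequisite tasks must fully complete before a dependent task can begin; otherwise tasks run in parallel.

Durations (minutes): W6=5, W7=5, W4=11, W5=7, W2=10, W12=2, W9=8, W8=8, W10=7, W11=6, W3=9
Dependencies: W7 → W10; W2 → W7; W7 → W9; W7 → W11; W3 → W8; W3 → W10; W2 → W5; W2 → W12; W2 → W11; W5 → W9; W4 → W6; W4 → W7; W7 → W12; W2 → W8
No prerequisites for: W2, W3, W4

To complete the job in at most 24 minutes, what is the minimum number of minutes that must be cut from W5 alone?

Current finish: 25 minutes; target: 24.
W5 is on every critical path, so each minute cut from W5 cuts the finish by one (this holds down to a finish of 24).
Need 25 − 24 = 1 minute off W5 → W5 becomes 6 minutes, finish becomes 24.

1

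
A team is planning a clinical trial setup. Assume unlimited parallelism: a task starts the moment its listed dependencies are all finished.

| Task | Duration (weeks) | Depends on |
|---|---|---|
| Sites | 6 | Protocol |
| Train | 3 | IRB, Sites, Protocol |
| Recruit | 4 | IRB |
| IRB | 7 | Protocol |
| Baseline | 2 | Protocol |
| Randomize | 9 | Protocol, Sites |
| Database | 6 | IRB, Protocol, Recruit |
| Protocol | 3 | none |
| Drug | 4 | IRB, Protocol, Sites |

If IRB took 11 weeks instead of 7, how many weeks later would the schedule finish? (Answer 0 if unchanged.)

Critical path before the change: Protocol→IRB→Recruit→Database = 3+7+4+6 = 20 giving 20 weeks.
IRB lies on that path, so at 11 weeks the path becomes 24 weeks.
No other chain overtakes it, so the finish is 24 weeks.
Change in finish: 24 − 20 = +4 weeks.

4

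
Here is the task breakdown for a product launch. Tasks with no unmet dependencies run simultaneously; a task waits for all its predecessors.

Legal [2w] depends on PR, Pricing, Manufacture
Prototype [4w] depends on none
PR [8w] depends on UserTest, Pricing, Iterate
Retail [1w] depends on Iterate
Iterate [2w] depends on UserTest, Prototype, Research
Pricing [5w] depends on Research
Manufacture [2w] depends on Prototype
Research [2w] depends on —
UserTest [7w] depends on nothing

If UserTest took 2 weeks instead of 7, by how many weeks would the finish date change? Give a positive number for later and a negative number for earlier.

-2

Actual critical path: UserTest→Iterate→PR→Legal = 7+2+8+2 = 19 ⇒ 19 weeks.
Since UserTest is critical, the -5 change carries straight to that chain (now 14 weeks).
Now Research→Pricing→PR→Legal = 2+5+8+2 = 17 is longest, so the finish becomes 17 weeks.
Change in finish: 17 − 19 = -2 weeks.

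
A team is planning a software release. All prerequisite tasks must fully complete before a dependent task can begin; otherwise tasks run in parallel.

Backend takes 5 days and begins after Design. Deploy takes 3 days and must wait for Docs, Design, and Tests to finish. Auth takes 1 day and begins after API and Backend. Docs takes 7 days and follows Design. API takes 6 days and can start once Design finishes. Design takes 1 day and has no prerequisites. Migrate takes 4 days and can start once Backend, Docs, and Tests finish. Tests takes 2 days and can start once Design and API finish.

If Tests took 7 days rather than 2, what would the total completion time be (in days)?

18

As given, the longest chain is Design→API→Tests→Migrate = 1+6+2+4 = 13, so the finish is 13 days.
Tests lies on that path, so at 7 days the path becomes 18 days.
That remains the longest chain; total 18 days.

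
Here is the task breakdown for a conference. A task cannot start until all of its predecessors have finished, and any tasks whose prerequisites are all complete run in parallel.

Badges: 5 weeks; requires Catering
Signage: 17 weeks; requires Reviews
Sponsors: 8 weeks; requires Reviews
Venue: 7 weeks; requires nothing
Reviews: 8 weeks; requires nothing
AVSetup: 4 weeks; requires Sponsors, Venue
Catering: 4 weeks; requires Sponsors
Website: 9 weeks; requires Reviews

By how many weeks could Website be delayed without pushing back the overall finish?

Critical path: Reviews→Sponsors→Catering→Badges = 8+8+4+5 = 25, so the finish is 25 weeks.
Longest path through Website: 17 weeks (earliest finish 17, latest finish 25).
So Website can slip 25 − 17 = 8 weeks.

8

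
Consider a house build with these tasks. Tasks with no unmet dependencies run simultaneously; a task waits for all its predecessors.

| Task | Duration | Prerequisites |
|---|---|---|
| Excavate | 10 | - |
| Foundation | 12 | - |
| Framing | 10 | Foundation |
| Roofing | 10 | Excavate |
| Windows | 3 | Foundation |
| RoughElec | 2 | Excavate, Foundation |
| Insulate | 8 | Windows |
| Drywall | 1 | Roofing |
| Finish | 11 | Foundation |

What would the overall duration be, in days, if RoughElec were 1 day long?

Baseline: Foundation→Windows→Insulate = 12+3+8 = 23 → 23 days.
The longest path through RoughElec is only 14 days, so RoughElec has float 9.
No other chain overtakes it, so the finish is 23 days.

23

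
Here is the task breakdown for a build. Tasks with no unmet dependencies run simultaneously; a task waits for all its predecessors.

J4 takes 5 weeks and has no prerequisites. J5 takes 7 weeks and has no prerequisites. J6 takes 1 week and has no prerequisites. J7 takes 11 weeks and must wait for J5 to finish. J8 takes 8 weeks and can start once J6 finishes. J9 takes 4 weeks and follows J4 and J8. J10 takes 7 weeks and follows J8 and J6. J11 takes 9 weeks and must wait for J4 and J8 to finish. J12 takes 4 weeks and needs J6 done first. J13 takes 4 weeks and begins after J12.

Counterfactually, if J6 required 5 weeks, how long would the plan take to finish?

22

Actual critical path: J6→J8→J11 = 1+8+9 = 18 ⇒ 18 weeks.
J6 lies on that path, so at 5 weeks the path becomes 22 weeks.
No other chain overtakes it, so the finish is 22 weeks.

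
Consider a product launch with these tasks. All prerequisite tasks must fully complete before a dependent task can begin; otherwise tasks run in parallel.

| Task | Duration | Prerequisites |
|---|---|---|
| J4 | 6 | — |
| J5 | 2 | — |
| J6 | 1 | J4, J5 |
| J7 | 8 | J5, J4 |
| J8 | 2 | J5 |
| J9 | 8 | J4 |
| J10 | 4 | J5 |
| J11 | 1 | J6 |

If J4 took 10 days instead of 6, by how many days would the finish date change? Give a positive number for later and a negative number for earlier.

Actual critical path: J4→J7 = 6+8 = 14 ⇒ 14 days.
J4 is on the critical path; changing it to 10 makes that path 18 days.
No other chain overtakes it, so the finish is 18 days.
Change in finish: 18 − 14 = +4 days.

4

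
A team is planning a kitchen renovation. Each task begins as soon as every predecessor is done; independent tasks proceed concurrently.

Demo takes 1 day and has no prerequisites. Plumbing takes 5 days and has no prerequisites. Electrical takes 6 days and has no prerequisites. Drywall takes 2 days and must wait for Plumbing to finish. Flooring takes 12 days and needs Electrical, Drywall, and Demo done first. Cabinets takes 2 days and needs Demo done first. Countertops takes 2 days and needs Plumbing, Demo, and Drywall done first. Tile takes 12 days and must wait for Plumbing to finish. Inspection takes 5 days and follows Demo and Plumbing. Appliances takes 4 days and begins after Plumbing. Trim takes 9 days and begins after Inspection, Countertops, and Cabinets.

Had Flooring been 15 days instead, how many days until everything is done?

22

Baseline: Plumbing→Drywall→Flooring = 5+2+12 = 19 → 19 days.
Flooring is on the critical path; changing it to 15 makes that path 22 days.
The critical path is still Plumbing→Drywall→Flooring; finish is now 22 days.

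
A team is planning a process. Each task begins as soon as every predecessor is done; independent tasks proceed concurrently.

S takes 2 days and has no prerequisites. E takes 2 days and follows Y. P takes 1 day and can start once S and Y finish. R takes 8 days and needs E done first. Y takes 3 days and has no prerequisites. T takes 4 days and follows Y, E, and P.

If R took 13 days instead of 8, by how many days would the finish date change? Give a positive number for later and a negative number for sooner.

5

As given, the longest chain is Y→E→R = 3+2+8 = 13, so the finish is 13 days.
R is on the critical path; changing it to 13 makes that path 18 days.
That remains the longest chain; total 18 days.
Change in finish: 18 − 13 = +5 days.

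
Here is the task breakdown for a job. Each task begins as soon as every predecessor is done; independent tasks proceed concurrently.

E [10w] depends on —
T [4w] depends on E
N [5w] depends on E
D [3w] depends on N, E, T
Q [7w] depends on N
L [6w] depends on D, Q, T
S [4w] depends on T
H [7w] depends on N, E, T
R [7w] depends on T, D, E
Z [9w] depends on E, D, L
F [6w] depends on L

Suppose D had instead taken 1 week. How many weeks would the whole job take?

37

As given, the longest chain is E→N→Q→L→Z = 10+5+7+6+9 = 37, so the finish is 37 weeks.
D is off the critical path — its longest chain is 33 weeks, giving 4 of slack.
No other chain overtakes it, so the finish is 37 weeks.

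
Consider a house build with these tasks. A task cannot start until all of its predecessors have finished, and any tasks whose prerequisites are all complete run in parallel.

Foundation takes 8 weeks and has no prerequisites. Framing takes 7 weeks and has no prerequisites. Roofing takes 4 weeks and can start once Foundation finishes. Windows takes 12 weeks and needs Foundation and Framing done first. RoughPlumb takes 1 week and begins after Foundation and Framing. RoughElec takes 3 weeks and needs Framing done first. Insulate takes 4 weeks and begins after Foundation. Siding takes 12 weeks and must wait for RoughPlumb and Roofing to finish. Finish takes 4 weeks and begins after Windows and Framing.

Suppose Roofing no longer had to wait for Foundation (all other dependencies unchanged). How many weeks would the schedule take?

24

Original critical path: Foundation→Roofing→Siding = 8+4+12 = 24 ⇒ 24 weeks.
Without Foundation→Roofing, Roofing's earliest start moves from 8 to 0.
The longest chain is now Foundation→Windows→Finish = 8+12+4 = 24, so the schedule takes 24 weeks.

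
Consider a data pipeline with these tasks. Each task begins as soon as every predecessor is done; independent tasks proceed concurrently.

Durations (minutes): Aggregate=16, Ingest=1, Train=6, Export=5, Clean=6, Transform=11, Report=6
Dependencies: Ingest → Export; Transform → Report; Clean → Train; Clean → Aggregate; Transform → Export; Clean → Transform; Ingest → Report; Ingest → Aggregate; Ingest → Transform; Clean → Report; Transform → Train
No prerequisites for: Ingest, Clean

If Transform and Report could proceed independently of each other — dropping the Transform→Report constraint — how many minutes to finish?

Before: longest chain Clean→Transform→Train = 6+11+6 = 23, finish 23.
Without Transform→Report, Report's earliest start moves from 17 to 6.
After: Clean→Transform→Train = 6+11+6 = 23 → 23 minutes.

23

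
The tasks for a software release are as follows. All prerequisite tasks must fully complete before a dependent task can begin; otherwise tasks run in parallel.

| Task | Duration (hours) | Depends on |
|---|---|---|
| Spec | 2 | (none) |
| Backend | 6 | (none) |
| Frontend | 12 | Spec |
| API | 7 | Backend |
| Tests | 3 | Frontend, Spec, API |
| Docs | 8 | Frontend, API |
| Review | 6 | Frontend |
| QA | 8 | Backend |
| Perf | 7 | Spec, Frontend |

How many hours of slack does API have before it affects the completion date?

1

Spec→Frontend→Docs = 2+12+8 = 22 sets the makespan at 22 hours.
The longest chain containing API totals 21 hours.
Slack of API = 7 − 6 = 1 hour.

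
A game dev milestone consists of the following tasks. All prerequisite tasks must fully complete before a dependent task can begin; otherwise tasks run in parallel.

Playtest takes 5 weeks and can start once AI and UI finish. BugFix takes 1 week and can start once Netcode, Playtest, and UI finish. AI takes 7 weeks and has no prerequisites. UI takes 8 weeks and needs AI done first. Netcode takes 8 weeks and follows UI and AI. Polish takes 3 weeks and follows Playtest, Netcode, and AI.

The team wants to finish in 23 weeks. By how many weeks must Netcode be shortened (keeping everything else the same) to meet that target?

Current finish: 26 weeks; target: 23.
Netcode is on every critical path, so each week cut from Netcode cuts the finish by one (this holds down to a finish of 23).
Need 26 − 23 = 3 weeks off Netcode → Netcode becomes 5 weeks, finish becomes 23.

3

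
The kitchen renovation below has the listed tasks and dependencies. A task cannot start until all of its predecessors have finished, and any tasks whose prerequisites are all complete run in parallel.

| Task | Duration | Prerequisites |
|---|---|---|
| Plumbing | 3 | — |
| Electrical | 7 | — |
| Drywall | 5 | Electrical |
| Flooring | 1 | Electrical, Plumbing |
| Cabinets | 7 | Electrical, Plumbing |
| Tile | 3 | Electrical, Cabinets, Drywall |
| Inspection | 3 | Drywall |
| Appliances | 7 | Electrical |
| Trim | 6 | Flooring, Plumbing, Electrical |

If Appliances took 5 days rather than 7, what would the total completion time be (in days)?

17

Critical path before the change: Electrical→Cabinets→Tile = 7+7+3 = 17 giving 17 days.
The longest path through Appliances is only 14 days, so Appliances has float 3.
That remains the longest chain; total 17 days.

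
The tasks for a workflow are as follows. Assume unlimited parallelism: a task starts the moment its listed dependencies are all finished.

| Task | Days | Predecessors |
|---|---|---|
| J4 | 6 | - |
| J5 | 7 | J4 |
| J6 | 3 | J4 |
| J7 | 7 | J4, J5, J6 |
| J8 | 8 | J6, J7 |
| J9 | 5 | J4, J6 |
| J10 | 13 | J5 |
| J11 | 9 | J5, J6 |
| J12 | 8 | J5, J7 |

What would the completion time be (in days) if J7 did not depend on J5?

26

Original critical path: J4→J5→J7→J8 = 6+7+7+8 = 28 ⇒ 28 days.
Without J5→J7, J7's earliest start moves from 13 to 9.
After: J4→J5→J10 = 6+7+13 = 26 → 26 days.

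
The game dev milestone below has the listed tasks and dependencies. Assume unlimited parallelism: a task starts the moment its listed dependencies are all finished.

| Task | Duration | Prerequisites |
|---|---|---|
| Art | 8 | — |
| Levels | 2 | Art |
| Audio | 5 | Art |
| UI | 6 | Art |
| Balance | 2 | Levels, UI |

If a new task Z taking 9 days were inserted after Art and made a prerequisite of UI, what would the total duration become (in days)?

Originally the project takes 16 days.
With Z inserted, UI now waits for max(Art, Z).
New critical path: Art→Z→UI→Balance = 8+9+6+2 = 25 ⇒ 25 days.

25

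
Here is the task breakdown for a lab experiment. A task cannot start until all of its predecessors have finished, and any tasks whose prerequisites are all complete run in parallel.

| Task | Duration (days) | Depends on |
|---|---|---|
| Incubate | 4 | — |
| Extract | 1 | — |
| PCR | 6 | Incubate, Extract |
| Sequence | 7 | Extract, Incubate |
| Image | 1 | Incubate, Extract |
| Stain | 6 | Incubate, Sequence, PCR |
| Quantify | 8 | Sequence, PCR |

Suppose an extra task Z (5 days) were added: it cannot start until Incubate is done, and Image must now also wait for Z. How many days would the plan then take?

19

Originally the plan takes 19 days.
With Z inserted, Image now waits for max(Incubate, Extract, Z).
New critical path: Incubate→Sequence→Quantify = 4+7+8 = 19 ⇒ 19 days.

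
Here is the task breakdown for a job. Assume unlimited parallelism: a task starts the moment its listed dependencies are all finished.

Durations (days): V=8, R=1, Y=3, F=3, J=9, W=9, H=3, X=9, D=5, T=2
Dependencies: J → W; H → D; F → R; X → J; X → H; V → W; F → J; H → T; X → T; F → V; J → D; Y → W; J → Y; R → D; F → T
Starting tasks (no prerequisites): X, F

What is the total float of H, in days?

13

X→J→Y→W = 9+9+3+9 = 30 sets the makespan at 30 days.
The longest chain containing H totals 17 days.
Float = 30 − 17 = 13.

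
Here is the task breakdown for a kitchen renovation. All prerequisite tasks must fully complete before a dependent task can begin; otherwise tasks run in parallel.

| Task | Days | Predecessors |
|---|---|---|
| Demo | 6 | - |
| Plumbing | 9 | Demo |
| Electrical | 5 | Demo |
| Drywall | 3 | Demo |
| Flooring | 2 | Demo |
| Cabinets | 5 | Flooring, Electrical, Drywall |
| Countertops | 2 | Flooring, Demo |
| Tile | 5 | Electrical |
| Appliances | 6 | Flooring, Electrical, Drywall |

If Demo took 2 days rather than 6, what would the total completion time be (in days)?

The binding path is Demo→Electrical→Appliances = 6+5+6 = 17; finish at 17 days.
Since Demo is critical, the -4 change carries straight to that chain (now 13 days).
That remains the longest chain; total 13 days.

13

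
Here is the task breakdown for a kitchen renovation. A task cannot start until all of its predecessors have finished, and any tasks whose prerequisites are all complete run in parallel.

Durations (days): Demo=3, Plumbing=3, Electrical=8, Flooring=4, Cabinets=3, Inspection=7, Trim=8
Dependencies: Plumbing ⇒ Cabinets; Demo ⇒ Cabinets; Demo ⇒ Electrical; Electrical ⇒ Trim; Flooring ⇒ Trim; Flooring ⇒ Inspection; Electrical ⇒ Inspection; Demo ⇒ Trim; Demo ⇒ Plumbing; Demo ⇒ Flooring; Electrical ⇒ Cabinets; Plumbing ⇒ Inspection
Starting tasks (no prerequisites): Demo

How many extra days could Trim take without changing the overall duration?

The longest chain is Demo→Electrical→Trim = 3+8+8 = 19; overall finish 19 days.
The longest chain containing Trim totals 19 days.
Slack of Trim = 11 − 11 = 0 days.

0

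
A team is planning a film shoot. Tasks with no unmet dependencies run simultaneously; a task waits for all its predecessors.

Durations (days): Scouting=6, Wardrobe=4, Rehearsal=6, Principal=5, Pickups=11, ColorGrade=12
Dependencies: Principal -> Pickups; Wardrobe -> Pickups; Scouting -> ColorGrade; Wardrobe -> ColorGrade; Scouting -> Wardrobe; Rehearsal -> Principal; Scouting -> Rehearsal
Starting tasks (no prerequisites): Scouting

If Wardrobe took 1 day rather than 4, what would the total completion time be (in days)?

28

Baseline: Scouting→Rehearsal→Principal→Pickups = 6+6+5+11 = 28 → 28 days.
Wardrobe has 6 days of float (longest path through it is 22).
The critical path is still Scouting→Rehearsal→Principal→Pickups; finish is now 28 days.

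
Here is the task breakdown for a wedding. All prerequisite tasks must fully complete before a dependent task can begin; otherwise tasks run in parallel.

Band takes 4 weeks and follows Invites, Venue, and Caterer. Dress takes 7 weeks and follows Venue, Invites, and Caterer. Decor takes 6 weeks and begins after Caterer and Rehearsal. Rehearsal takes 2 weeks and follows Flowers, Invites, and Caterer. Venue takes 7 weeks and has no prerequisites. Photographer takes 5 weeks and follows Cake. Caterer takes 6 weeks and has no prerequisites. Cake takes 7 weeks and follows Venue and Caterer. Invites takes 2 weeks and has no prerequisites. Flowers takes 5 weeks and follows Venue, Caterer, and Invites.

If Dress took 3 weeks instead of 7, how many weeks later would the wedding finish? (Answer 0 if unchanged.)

0

Baseline: Venue→Flowers→Rehearsal→Decor = 7+5+2+6 = 20 → 20 weeks.
The longest path through Dress is only 14 weeks, so Dress has float 6.
No other chain overtakes it, so the finish is 20 weeks.
Change in finish: 20 − 20 = +0 weeks.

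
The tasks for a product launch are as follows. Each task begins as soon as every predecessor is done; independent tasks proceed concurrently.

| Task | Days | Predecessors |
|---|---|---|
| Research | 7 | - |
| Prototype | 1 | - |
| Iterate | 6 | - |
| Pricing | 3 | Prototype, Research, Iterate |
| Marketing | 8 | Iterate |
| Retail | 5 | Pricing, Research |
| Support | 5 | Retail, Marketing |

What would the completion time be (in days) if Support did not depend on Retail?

19

Original critical path: Research→Pricing→Retail→Support = 7+3+5+5 = 20 ⇒ 20 days.
Without Retail→Support, Support's earliest start moves from 15 to 14.
The longest chain is now Iterate→Marketing→Support = 6+8+5 = 19, so the job takes 19 days.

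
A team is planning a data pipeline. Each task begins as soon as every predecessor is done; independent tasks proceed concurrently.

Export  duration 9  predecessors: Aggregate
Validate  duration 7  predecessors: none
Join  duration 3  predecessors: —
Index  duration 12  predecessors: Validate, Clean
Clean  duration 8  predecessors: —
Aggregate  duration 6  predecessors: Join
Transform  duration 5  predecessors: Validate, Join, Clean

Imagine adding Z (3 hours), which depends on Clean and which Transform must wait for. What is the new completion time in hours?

20

Originally the project takes 20 hours.
With Z inserted, Transform now waits for max(Validate, Join, Clean, Z).
New critical path: Clean→Index = 8+12 = 20 ⇒ 20 hours.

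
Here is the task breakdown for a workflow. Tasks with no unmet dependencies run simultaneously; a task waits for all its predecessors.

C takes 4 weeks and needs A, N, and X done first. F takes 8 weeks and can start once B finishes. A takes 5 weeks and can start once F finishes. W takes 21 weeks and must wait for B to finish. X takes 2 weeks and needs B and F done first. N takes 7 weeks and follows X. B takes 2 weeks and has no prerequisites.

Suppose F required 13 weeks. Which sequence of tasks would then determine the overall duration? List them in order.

Actual critical path: B→F→X→N→C = 2+8+2+7+4 = 23 ⇒ 23 weeks.
F is on the critical path; changing it to 13 makes that path 28 weeks.
No other chain overtakes it, so the finish is 28 weeks.

B, F, X, N, C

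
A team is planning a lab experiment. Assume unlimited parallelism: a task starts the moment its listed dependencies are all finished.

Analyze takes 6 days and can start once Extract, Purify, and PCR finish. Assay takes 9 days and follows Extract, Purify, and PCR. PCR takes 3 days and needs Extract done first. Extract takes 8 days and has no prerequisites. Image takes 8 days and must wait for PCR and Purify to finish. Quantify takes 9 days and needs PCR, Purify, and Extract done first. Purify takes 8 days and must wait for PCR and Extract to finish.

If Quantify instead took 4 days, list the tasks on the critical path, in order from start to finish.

Extract, PCR, Purify, Assay

Baseline: Extract→PCR→Purify→Quantify = 8+3+8+9 = 28 → 28 days.
Quantify lies on that path, so at 4 days the path becomes 23 days.
New critical path: Extract→PCR→Purify→Assay = 8+3+8+9 = 28 ⇒ 28 days.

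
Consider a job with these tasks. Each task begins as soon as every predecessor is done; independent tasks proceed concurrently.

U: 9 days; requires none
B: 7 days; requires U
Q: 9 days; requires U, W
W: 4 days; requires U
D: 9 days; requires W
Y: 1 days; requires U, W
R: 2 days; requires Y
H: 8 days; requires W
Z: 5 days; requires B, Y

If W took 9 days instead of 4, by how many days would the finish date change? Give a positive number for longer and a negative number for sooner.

Actual critical path: U→W→Q = 9+4+9 = 22 ⇒ 22 days.
Since W is critical, the +5 change carries straight to that chain (now 27 days).
No other chain overtakes it, so the finish is 27 days.
Change in finish: 27 − 22 = +5 days.

5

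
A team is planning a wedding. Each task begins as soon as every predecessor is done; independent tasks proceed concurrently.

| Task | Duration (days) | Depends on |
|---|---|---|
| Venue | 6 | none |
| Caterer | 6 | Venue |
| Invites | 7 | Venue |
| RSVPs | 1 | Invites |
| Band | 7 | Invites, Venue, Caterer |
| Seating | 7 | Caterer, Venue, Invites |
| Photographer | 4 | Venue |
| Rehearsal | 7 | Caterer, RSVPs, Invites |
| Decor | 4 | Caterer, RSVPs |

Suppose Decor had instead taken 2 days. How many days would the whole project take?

The binding path is Venue→Invites→RSVPs→Rehearsal = 6+7+1+7 = 21; finish at 21 days.
The longest path through Decor is only 18 days, so Decor has float 3.
The critical path is still Venue→Invites→RSVPs→Rehearsal; finish is now 21 days.

21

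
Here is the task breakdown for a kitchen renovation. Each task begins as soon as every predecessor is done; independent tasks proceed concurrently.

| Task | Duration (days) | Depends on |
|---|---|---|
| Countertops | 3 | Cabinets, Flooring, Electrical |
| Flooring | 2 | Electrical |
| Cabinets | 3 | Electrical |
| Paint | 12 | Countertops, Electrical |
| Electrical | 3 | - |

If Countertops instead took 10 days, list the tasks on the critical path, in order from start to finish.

Electrical, Cabinets, Countertops, Paint

As given, the longest chain is Electrical→Cabinets→Countertops→Paint = 3+3+3+12 = 21, so the finish is 21 days.
Countertops is on the critical path; changing it to 10 makes that path 28 days.
That remains the longest chain; total 28 days.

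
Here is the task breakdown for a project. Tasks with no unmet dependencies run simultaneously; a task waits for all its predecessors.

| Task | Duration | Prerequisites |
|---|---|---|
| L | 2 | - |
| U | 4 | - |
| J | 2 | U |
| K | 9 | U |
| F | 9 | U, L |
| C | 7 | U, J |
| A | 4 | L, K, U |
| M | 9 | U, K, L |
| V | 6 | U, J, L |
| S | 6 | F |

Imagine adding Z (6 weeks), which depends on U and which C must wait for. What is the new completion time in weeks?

Originally the job takes 22 weeks.
With Z inserted, C now waits for max(U, J, Z).
New critical path: U→K→M = 4+9+9 = 22 ⇒ 22 weeks.

22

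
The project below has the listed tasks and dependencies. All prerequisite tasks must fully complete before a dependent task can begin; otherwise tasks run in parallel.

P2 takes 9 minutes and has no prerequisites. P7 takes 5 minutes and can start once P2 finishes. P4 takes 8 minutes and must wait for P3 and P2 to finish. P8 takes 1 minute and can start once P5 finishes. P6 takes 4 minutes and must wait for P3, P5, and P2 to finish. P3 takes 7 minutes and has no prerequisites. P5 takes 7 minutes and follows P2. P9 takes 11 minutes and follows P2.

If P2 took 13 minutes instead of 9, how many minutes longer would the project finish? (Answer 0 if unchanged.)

4

Critical path before the change: P2→P5→P6 = 9+7+4 = 20 giving 20 minutes.
P2 lies on that path, so at 13 minutes the path becomes 24 minutes.
No other chain overtakes it, so the finish is 24 minutes.
Change in finish: 24 − 20 = +4 minutes.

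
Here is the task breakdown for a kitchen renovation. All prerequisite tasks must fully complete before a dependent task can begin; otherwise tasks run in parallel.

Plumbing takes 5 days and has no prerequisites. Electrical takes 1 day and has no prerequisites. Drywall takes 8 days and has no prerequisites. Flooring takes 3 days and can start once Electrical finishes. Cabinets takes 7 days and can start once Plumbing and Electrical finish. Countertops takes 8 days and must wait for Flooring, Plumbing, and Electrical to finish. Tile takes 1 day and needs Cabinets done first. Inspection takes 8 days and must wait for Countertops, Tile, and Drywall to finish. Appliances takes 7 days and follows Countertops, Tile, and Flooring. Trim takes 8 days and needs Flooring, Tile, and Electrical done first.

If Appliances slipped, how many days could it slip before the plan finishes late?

1

Critical path: Plumbing→Cabinets→Tile→Inspection = 5+7+1+8 = 21, so the finish is 21 days.
Longest path through Appliances: 20 days (earliest finish 20, latest finish 21).
Float = 21 − 20 = 1.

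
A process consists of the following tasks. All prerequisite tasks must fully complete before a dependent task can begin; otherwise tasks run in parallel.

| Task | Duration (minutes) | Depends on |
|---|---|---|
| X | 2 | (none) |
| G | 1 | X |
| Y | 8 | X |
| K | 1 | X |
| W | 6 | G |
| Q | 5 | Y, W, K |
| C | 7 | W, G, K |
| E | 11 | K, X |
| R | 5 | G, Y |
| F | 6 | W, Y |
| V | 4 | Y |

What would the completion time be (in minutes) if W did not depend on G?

With the dependency in place, X→G→W→C = 2+1+6+7 = 16 sets the finish at 16 minutes.
Without G→W, W's earliest start moves from 3 to 0.
After: X→Y→F = 2+8+6 = 16 → 16 minutes.

16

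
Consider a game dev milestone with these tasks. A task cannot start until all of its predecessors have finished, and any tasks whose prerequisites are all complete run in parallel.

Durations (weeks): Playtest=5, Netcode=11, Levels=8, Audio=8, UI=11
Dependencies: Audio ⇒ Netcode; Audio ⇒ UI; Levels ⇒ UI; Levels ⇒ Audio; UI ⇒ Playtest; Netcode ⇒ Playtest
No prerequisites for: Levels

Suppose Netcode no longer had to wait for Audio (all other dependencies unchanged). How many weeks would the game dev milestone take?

32

Original critical path: Levels→Audio→UI→Playtest = 8+8+11+5 = 32 ⇒ 32 weeks.
Without Audio→Netcode, Netcode's earliest start moves from 16 to 0.
After: Levels→Audio→UI→Playtest = 8+8+11+5 = 32 → 32 weeks.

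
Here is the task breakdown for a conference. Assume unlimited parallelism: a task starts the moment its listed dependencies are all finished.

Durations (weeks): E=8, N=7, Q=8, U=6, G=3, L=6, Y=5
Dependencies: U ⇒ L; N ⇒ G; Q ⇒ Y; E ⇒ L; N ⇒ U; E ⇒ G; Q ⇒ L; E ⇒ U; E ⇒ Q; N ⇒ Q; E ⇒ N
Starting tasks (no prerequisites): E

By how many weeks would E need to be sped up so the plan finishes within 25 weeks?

Current finish: 29 weeks; target: 25.
E is on every critical path, so each week cut from E cuts the finish by one (this holds down to a finish of 22).
Need 29 − 25 = 4 weeks off E → E becomes 4 weeks, finish becomes 25.

4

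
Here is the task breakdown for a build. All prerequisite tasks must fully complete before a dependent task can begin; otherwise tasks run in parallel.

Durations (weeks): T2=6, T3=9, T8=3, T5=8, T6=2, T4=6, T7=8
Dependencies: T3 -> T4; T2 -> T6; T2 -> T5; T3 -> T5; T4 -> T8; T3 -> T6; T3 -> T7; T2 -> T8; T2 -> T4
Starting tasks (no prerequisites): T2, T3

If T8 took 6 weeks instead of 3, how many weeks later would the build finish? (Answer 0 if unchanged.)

3

The binding path is T3→T4→T8 = 9+6+3 = 18; finish at 18 weeks.
T8 lies on that path, so at 6 weeks the path becomes 21 weeks.
No other chain overtakes it, so the finish is 21 weeks.
Change in finish: 21 − 18 = +3 weeks.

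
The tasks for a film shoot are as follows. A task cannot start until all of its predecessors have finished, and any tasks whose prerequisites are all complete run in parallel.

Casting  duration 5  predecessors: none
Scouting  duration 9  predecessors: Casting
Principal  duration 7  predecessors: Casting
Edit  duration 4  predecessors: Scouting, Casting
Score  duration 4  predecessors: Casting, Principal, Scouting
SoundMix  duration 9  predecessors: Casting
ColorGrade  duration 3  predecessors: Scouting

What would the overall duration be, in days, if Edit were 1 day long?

Critical path before the change: Casting→Scouting→Edit = 5+9+4 = 18 giving 18 days.
Since Edit is critical, the -3 change carries straight to that chain (now 15 days).
New critical path: Casting→Scouting→Score = 5+9+4 = 18 ⇒ 18 days.

18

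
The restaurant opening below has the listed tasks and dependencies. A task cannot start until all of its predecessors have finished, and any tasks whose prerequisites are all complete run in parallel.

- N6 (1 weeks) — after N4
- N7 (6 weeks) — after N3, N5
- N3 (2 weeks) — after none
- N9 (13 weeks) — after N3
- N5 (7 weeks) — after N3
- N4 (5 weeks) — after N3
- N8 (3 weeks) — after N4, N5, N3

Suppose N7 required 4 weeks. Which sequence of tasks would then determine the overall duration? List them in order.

N3, N9

Baseline: N3→N5→N7 = 2+7+6 = 15 → 15 weeks.
N7 is on the critical path; changing it to 4 makes that path 13 weeks.
The binding chain switches to N3→N9 = 2+13 = 15; finish 15 weeks.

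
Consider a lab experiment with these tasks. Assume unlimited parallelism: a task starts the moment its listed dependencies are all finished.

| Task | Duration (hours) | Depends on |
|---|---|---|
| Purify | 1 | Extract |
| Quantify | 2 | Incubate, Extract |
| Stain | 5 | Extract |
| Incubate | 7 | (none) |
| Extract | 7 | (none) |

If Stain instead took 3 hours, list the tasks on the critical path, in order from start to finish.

Extract, Stain

Actual critical path: Extract→Stain = 7+5 = 12 ⇒ 12 hours.
Stain is on the critical path; changing it to 3 makes that path 10 hours.
That remains the longest chain; total 10 hours.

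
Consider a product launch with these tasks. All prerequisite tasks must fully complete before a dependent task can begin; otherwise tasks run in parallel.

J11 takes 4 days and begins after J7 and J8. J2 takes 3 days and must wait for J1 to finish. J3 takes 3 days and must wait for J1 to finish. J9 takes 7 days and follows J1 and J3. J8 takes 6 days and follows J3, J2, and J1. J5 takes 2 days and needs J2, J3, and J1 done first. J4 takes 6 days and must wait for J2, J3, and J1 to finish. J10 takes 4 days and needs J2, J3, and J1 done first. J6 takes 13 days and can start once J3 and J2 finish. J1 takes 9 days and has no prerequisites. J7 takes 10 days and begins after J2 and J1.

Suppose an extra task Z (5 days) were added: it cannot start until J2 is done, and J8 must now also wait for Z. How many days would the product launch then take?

Originally the product launch takes 26 days.
With Z inserted, J8 now waits for max(J3, J2, J1, Z).
New critical path: J1→J2→Z→J8→J11 = 9+3+5+6+4 = 27 ⇒ 27 days.

27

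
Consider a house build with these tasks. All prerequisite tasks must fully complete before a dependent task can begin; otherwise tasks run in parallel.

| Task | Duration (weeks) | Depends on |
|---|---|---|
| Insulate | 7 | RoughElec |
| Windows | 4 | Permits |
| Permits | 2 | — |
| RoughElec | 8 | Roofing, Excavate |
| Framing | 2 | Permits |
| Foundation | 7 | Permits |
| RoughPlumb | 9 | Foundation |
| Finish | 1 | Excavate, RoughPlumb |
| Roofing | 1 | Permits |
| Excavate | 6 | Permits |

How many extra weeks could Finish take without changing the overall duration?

The longest chain is Permits→Excavate→RoughElec→Insulate = 2+6+8+7 = 23; overall finish 23 weeks.
The longest chain containing Finish totals 19 weeks.
So Finish can slip 23 − 19 = 4 weeks.

4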